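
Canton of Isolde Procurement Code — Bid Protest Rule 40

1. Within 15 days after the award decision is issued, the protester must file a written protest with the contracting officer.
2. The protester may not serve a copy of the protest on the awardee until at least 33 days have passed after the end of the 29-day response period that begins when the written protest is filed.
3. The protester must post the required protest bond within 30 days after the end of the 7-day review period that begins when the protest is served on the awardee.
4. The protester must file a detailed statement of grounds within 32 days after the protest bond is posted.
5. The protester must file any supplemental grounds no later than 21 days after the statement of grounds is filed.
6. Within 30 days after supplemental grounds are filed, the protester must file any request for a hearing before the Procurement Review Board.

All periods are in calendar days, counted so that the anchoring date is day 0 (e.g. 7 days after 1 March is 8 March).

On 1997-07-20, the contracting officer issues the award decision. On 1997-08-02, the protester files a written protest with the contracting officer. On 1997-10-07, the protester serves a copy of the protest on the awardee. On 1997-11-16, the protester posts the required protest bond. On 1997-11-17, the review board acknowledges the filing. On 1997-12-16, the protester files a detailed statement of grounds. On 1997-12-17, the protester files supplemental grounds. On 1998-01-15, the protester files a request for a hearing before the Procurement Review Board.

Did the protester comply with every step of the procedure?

No

Step 1 — counting 15 days from 1997-07-20 (when the award decision is issued) gives a deadline of 1997-08-04; done 1997-08-02 — timely.
Step 2 — must wait 33 days from 1997-08-31 (end of the 29-day response period, which began when the written protest is filed on 1997-08-02), so not before 1997-10-03; 1997-10-07 is on or after that date.
Step 3 — counting 30 days from 1997-10-14 (end of the 7-day review period, which began when the protest is served on the awardee on 1997-10-07) gives a deadline of 1997-11-13; 1997-11-16 misses that deadline by 3 days.
The procedure was therefore not followed at step 3.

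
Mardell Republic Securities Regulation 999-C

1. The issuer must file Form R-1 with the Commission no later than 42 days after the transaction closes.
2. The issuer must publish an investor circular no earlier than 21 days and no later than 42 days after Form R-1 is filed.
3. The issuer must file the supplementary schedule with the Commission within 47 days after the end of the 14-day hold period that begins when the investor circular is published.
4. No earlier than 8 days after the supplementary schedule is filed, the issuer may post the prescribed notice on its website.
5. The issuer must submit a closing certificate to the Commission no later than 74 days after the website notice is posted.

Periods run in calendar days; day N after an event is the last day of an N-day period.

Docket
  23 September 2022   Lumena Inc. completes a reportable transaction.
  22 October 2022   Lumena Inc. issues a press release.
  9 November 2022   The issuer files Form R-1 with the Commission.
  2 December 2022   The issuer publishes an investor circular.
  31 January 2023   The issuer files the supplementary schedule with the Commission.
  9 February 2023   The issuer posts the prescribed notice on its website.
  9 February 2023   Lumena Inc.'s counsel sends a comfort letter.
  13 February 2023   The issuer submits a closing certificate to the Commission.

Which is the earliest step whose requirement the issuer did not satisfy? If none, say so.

Step 1

Step 1: 42 days after 23 September 2022 (when the transaction closes) is 4 November 2022; done 9 November 2022 — 5 days late.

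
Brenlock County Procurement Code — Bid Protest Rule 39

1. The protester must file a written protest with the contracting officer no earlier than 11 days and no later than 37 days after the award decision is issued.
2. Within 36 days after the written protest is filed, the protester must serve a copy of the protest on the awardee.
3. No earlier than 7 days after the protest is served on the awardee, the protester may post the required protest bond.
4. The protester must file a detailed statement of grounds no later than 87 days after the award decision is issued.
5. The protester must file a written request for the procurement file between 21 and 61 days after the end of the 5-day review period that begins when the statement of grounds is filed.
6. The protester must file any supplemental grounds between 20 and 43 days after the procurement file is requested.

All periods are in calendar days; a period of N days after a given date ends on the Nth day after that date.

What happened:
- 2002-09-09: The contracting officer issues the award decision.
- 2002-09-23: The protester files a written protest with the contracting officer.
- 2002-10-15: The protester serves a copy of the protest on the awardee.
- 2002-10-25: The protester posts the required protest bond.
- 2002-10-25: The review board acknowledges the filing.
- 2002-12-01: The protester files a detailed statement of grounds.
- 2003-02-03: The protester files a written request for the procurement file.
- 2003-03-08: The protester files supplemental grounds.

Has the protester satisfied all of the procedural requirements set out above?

Yes

Step 1: the window is 11–37 days after 2002-09-09 (when the award decision is issued), so 2002-09-20 through 2002-10-16; done 2002-09-23 — within the window.
Step 2: 36 days after 2002-09-23 (when the written protest is filed) is 2002-10-29; completed 2002-10-15, before the deadline.
Step 3: the earliest permitted date is 7 days after 2002-10-15 (when the protest is served on the awardee), i.e. 2002-10-22; done 2002-10-25 — permitted.
Step 4: 87 days after 2002-09-09 (when the award decision is issued) is 2002-12-05; done 2002-12-01 — timely.
Step 5: the window is 21–61 days after 2002-12-06 (end of the 5-day review period, which began when the statement of grounds is filed on 2002-12-01), so 2002-12-27 through 2003-02-05; done 2003-02-03 — within the window.
Step 6: the window is 20–43 days after 2003-02-03 (when the procurement file is requested), so 2003-02-23 through 2003-03-18; done 2003-03-08, which is between those dates.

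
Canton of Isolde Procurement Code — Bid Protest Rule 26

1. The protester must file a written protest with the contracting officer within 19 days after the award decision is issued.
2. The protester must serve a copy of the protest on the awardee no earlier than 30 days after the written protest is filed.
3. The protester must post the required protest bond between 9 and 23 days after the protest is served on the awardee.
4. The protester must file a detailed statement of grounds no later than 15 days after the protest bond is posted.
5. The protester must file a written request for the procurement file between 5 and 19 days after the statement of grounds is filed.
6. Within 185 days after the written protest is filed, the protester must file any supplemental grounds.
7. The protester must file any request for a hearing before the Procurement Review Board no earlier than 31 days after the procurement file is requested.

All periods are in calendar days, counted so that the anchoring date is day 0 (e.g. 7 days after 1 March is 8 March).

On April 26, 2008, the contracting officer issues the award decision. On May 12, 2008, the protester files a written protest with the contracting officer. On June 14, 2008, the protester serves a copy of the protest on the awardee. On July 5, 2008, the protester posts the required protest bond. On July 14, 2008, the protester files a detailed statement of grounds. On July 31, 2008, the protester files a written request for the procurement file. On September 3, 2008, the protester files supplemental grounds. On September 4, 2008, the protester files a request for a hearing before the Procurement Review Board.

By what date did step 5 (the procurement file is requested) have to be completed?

Step 5 runs from July 14, 2008, when the statement of grounds is filed. The window is 5–19 days after July 14, 2008; it closes on August 2, 2008.

August 2, 2008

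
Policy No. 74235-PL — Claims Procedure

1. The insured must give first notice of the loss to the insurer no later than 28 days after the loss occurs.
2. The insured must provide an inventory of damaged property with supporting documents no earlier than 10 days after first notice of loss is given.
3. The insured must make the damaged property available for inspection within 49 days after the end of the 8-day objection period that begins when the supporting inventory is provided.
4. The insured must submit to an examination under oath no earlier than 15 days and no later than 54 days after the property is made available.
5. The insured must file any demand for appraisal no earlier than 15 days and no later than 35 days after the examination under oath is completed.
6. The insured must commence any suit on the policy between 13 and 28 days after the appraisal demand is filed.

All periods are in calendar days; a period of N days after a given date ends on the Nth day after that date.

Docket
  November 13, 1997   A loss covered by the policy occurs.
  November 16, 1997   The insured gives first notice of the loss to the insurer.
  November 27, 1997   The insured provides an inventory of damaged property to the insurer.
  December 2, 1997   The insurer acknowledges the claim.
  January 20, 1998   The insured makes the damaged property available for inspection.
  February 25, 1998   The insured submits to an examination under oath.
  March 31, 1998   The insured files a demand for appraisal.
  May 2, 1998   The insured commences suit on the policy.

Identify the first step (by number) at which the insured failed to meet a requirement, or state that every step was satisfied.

Step 6

Step 1: 28 days after November 13, 1997 (when the loss occurs) is December 11, 1997; November 16, 1997 is within that limit.
Step 2: the earliest permitted date is 10 days after November 16, 1997 (when first notice of loss is given), i.e. November 26, 1997; done November 27, 1997 — permitted.
Step 3: 49 days after December 5, 1997 (end of the 8-day objection period, which began when the supporting inventory is provided on November 27, 1997) is January 23, 1998; January 20, 1998 is within that limit.
Step 4: the window is 15–54 days after January 20, 1998 (when the property is made available), so February 4, 1998 through March 15, 1998; February 25, 1998 falls inside that range.
Step 5: the window is 15–35 days after February 25, 1998 (when the examination under oath is completed), so March 12, 1998 through April 1, 1998; March 31, 1998 falls inside that range.
Step 6: the window is 13–28 days after March 31, 1998 (when the appraisal demand is filed), so April 13, 1998 through April 28, 1998; May 2, 1998 is 4 days past the end of the window.
Later steps need not be reached.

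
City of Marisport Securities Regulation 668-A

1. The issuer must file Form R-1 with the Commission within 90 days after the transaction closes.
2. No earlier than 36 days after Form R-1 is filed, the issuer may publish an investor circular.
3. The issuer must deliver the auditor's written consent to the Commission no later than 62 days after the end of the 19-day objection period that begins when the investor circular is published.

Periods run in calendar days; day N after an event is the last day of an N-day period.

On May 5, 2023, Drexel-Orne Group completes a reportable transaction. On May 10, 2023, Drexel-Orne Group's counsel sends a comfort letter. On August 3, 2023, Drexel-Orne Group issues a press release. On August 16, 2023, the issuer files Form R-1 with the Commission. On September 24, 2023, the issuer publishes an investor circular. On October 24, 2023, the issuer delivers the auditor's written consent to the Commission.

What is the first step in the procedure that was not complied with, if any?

Step 1: 90 days after May 5, 2023 (when the transaction closes) is August 3, 2023; done August 16, 2023 — 13 days late.

Step 1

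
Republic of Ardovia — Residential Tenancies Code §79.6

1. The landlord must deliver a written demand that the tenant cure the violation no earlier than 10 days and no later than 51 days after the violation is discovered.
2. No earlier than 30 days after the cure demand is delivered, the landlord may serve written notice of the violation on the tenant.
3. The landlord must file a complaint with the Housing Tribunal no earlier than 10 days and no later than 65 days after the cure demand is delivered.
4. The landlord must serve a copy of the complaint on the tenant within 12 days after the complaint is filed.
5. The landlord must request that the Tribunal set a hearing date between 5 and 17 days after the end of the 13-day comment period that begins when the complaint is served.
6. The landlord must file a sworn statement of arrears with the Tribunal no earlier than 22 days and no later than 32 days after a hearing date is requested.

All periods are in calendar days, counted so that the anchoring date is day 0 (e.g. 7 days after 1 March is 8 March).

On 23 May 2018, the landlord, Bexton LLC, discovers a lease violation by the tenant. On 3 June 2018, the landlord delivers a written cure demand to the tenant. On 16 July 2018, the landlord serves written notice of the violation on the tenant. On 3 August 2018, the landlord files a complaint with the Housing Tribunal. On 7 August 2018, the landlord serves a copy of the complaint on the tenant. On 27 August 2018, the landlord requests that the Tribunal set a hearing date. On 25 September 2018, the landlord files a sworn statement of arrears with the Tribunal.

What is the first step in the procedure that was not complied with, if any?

None — every step was satisfied

Step 1: the window is 10–51 days after 23 May 2018 (when the violation is discovered), so 2 June 2018 through 13 July 2018; done 3 June 2018 — within the window.
Step 2: the earliest permitted date is 30 days after 3 June 2018 (when the cure demand is delivered), i.e. 3 July 2018; done 16 July 2018 — permitted.
Step 3: the window is 10–65 days after 3 June 2018 (when the cure demand is delivered), so 13 June 2018 through 7 August 2018; done 3 August 2018, which is between those dates.
Step 4: 12 days after 3 August 2018 (when the complaint is filed) is 15 August 2018; completed 7 August 2018, before the deadline.
Step 5: the window is 5–17 days after 20 August 2018 (end of the 13-day comment period, which began when the complaint is served on 7 August 2018), so 25 August 2018 through 6 September 2018; done 27 August 2018 — within the window.
Step 6: the window is 22–32 days after 27 August 2018 (when a hearing date is requested), so 18 September 2018 through 28 September 2018; done 25 September 2018, which is between those dates.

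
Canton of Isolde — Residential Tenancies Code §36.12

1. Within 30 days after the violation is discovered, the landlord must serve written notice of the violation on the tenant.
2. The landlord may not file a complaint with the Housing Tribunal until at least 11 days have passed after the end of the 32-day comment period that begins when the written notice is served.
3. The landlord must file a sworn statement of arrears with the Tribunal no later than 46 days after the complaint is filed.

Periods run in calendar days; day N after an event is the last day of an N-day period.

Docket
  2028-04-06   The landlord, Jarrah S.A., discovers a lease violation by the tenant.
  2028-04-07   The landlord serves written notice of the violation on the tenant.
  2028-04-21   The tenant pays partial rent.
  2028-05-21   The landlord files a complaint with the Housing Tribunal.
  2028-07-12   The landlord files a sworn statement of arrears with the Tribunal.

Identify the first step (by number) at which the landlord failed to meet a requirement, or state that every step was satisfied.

Step 3

Step 1 — counting 30 days from 2028-04-06 (when the violation is discovered) gives a deadline of 2028-05-06; 2028-04-07 is within that limit.
Step 2 — must wait 11 days from 2028-05-09 (end of the 32-day comment period, which began when the written notice is served on 2028-04-07), so not before 2028-05-20; 2028-05-21 is on or after that date.
Step 3 — counting 46 days from 2028-05-21 (when the complaint is filed) gives a deadline of 2028-07-06; 2028-07-12 misses that deadline by 6 days.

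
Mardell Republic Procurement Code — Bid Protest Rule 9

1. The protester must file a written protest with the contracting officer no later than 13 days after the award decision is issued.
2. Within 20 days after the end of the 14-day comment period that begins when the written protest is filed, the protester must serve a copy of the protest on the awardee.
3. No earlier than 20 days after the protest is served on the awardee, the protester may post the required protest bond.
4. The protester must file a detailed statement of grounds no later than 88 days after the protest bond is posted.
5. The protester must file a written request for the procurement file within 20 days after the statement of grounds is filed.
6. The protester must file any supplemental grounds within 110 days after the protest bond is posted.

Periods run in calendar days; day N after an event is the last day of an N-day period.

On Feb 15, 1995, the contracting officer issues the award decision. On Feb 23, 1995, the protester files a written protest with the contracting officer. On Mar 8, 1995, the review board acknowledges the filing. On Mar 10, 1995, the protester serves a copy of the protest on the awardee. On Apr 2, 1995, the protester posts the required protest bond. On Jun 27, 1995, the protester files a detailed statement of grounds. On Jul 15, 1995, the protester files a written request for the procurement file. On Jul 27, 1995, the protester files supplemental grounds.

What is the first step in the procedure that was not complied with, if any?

Step 6

Step 1: 13 days after Feb 15, 1995 (when the award decision is issued) is Feb 28, 1995; Feb 23, 1995 is within that limit.
Step 2: 20 days after Mar 9, 1995 (end of the 14-day comment period, which began when the written protest is filed on Feb 23, 1995) is Mar 29, 1995; completed Mar 10, 1995, before the deadline.
Step 3: the earliest permitted date is 20 days after Mar 10, 1995 (when the protest is served on the awardee), i.e. Mar 30, 1995; done Apr 2, 1995 — permitted.
Step 4: 88 days after Apr 2, 1995 (when the protest bond is posted) is Jun 29, 1995; Jun 27, 1995 is within that limit.
Step 5: 20 days after Jun 27, 1995 (when the statement of grounds is filed) is Jul 17, 1995; done Jul 15, 1995 — timely.
Step 6: 110 days after Apr 2, 1995 (when the protest bond is posted) is Jul 21, 1995; Jul 27, 1995 misses that deadline by 6 days.
Later steps need not be reached.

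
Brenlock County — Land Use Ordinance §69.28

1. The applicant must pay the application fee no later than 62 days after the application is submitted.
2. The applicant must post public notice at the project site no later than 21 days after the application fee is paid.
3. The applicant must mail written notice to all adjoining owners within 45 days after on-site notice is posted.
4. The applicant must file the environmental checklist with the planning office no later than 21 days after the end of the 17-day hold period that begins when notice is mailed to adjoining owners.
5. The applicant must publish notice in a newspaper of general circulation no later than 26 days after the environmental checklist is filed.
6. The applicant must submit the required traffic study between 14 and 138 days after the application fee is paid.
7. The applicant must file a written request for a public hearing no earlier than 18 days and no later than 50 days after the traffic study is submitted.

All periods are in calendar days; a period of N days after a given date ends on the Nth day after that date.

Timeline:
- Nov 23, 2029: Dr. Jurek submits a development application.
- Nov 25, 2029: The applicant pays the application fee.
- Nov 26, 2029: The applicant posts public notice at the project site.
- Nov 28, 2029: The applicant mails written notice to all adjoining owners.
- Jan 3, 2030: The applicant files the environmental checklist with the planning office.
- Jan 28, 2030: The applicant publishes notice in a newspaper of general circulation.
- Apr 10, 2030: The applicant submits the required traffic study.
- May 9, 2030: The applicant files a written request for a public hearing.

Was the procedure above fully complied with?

Yes

Step 1: 62 days after Nov 23, 2029 (when the application is submitted) is Jan 24, 2030; completed Nov 25, 2029, before the deadline.
Step 2: 21 days after Nov 25, 2029 (when the application fee is paid) is Dec 16, 2029; done Nov 26, 2029 — timely.
Step 3: 45 days after Nov 26, 2029 (when on-site notice is posted) is Jan 10, 2030; completed Nov 28, 2029, before the deadline.
Step 4: 21 days after Dec 15, 2029 (end of the 17-day hold period, which began when notice is mailed to adjoining owners on Nov 28, 2029) is Jan 5, 2030; completed Jan 3, 2030, before the deadline.
Step 5: 26 days after Jan 3, 2030 (when the environmental checklist is filed) is Jan 29, 2030; Jan 28, 2030 is within that limit.
Step 6: the window is 14–138 days after Nov 25, 2029 (when the application fee is paid), so Dec 9, 2029 through Apr 12, 2030; Apr 10, 2030 falls inside that range.
Step 7: the window is 18–50 days after Apr 10, 2030 (when the traffic study is submitted), so Apr 28, 2030 through May 30, 2030; done May 9, 2030, which is between those dates.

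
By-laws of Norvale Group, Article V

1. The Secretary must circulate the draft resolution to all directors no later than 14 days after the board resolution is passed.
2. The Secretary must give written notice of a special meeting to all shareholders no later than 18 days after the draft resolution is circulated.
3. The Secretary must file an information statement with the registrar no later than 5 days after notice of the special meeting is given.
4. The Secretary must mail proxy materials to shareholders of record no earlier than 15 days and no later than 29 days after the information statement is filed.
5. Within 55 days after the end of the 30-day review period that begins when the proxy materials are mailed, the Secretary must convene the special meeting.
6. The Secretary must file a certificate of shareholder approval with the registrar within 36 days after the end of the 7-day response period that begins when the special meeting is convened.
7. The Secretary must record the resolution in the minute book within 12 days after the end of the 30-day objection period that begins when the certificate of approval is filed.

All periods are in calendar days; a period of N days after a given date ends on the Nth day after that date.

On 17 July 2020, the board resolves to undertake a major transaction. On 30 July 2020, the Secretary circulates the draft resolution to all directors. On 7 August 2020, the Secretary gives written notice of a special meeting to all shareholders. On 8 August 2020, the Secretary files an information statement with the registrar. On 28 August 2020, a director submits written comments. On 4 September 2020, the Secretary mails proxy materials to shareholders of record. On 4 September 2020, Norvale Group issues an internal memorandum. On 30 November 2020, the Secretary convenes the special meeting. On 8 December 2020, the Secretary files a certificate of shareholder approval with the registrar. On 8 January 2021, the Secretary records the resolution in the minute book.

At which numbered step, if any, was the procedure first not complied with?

Step 1: 14 days after 17 July 2020 (when the board resolution is passed) is 31 July 2020; completed 30 July 2020, before the deadline.
Step 2: 18 days after 30 July 2020 (when the draft resolution is circulated) is 17 August 2020; done 7 August 2020 — timely.
Step 3: 5 days after 7 August 2020 (when notice of the special meeting is given) is 12 August 2020; completed 8 August 2020, before the deadline.
Step 4: the window is 15–29 days after 8 August 2020 (when the information statement is filed), so 23 August 2020 through 6 September 2020; 4 September 2020 falls inside that range.
Step 5: 55 days after 4 October 2020 (end of the 30-day review period, which began when the proxy materials are mailed on 4 September 2020) is 28 November 2020; not done until 30 November 2020, 2 days after the deadline.

Step 5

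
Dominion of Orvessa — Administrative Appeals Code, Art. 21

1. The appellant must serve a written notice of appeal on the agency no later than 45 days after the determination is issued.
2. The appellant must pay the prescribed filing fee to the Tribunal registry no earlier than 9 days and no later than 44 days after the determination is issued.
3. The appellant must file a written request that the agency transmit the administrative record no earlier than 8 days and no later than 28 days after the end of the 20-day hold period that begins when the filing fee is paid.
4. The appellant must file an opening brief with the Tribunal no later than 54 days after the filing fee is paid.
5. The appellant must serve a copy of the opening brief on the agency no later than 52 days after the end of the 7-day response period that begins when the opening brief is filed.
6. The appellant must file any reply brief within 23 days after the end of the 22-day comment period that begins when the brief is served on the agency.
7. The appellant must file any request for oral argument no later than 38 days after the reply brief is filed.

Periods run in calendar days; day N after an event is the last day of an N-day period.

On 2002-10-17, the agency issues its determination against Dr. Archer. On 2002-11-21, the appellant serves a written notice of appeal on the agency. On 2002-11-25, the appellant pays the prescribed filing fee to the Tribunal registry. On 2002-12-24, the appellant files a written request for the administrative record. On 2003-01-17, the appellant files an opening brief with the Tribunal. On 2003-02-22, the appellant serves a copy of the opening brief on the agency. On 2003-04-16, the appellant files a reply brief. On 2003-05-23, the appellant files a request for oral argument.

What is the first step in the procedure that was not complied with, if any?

Step 6

(1) due by 2002-10-17 + 45 days = 2002-12-01; 2002-11-21 is within that limit.
(2) the permitted window runs from 2002-10-17 + 9 = 2002-10-26 to 2002-10-17 + 44 = 2002-11-30; done 2002-11-25 — within the window.
(3) the permitted window runs from 2002-12-15 + 8 = 2002-12-23 to 2002-12-15 + 28 = 2003-01-12; 2002-12-24 falls inside that range.
(4) due by 2002-11-25 + 54 days = 2003-01-18; done 2003-01-17 — timely.
(5) due by 2003-01-24 + 52 days = 2003-03-17; 2003-02-22 is within that limit.
(6) due by 2003-03-16 + 23 days = 2003-04-08; not done until 2003-04-16, 8 days after the deadline.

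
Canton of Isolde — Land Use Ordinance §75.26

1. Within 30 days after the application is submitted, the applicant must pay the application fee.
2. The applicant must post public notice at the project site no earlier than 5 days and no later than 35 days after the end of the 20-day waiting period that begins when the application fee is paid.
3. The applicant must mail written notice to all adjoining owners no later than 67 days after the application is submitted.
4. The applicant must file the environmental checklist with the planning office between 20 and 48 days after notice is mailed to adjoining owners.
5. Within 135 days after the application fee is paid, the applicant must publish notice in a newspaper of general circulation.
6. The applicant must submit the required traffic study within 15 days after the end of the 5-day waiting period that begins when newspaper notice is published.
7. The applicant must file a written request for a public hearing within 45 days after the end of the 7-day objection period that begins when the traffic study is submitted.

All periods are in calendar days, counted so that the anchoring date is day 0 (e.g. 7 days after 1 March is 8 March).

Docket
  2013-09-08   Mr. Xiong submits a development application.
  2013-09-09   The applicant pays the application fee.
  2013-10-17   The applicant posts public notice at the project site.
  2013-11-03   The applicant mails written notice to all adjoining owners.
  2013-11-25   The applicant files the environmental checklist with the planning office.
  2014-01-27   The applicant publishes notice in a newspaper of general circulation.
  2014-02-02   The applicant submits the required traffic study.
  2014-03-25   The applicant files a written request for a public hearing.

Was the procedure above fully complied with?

Step 1: 30 days after 2013-09-08 (when the application is submitted) is 2013-10-08; 2013-09-09 is within that limit.
Step 2: the window is 5–35 days after 2013-09-29 (end of the 20-day waiting period, which began when the application fee is paid on 2013-09-09), so 2013-10-04 through 2013-11-03; done 2013-10-17 — within the window.
Step 3: 67 days after 2013-09-08 (when the application is submitted) is 2013-11-14; done 2013-11-03 — timely.
Step 4: the window is 20–48 days after 2013-11-03 (when notice is mailed to adjoining owners), so 2013-11-23 through 2013-12-21; done 2013-11-25 — within the window.
Step 5: 135 days after 2013-09-09 (when the application fee is paid) is 2014-01-22; 2014-01-27 misses that deadline by 5 days.
The analysis stops there.

No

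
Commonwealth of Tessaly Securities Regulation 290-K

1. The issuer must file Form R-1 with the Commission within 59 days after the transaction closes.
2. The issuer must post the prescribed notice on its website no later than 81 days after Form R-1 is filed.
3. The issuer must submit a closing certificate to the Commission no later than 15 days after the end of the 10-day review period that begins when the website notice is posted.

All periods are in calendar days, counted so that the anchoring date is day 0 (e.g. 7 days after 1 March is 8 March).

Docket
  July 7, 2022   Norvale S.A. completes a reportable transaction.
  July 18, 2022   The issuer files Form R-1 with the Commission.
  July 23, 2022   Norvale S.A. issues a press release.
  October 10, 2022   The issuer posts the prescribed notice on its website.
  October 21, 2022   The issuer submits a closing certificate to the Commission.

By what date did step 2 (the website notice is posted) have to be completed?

Step 2 runs from July 18, 2022, when Form R-1 is filed. 81 days after July 18, 2022 is October 7, 2022.

October 7, 2022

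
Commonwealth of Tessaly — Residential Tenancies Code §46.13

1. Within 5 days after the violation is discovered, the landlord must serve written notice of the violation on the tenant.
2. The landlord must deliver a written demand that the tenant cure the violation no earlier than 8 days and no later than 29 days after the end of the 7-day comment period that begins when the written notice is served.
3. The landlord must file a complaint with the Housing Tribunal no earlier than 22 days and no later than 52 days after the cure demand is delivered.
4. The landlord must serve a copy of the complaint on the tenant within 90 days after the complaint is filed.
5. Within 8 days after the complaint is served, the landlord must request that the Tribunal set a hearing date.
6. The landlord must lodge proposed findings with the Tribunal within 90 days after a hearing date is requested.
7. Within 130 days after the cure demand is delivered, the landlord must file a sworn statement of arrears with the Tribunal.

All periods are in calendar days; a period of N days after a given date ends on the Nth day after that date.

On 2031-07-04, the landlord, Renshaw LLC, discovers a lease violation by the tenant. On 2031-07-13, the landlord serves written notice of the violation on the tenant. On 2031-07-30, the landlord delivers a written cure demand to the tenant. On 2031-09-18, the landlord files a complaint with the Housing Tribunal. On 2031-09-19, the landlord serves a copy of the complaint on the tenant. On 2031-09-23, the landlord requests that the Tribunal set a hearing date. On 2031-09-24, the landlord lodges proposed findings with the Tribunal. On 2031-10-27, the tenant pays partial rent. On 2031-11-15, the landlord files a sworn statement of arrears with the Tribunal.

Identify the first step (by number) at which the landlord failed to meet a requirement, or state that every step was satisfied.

Step 1

Step 1: 5 days after 2031-07-04 (when the violation is discovered) is 2031-07-09; done 2031-07-13 — 4 days late.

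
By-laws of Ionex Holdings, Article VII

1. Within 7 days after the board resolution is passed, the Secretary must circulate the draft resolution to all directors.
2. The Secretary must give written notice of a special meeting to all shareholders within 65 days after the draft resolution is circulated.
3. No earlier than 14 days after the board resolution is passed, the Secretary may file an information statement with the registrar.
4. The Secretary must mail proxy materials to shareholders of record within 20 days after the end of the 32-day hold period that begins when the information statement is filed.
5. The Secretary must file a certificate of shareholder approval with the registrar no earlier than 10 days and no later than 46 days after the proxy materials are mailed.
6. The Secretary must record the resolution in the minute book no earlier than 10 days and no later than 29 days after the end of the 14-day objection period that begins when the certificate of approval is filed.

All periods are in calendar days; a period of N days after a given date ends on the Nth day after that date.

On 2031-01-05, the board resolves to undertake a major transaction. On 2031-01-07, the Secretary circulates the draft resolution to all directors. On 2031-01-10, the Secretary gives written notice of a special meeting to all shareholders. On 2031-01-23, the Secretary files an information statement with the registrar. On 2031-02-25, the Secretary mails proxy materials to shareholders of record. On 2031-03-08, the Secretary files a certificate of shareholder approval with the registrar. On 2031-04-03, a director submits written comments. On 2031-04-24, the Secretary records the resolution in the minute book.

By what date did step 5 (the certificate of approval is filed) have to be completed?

Step 5 runs from 2031-02-25, when the proxy materials are mailed. The window is 10–46 days after 2031-02-25; it closes on 2031-04-12.

2031-04-12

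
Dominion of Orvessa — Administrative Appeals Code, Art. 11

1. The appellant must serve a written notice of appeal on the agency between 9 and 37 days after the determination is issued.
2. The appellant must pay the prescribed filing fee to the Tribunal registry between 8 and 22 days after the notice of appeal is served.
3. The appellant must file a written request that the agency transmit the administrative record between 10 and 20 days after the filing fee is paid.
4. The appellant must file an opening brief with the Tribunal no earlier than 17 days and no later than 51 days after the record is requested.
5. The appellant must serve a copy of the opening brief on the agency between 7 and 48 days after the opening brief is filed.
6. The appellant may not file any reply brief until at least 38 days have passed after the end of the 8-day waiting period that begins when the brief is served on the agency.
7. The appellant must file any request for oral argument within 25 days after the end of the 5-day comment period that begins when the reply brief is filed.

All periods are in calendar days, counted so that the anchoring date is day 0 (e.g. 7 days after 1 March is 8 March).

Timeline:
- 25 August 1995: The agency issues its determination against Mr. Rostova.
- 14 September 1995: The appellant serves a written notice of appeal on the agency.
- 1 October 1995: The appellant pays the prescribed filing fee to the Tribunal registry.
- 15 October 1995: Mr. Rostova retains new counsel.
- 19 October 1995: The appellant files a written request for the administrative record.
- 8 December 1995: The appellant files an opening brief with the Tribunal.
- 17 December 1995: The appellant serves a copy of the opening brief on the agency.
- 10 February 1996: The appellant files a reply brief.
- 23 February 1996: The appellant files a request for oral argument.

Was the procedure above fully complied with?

Step 1: the window is 9–37 days after 25 August 1995 (when the determination is issued), so 3 September 1995 through 1 October 1995; done 14 September 1995 — within the window.
Step 2: the window is 8–22 days after 14 September 1995 (when the notice of appeal is served), so 22 September 1995 through 6 October 1995; 1 October 1995 falls inside that range.
Step 3: the window is 10–20 days after 1 October 1995 (when the filing fee is paid), so 11 October 1995 through 21 October 1995; done 19 October 1995 — within the window.
Step 4: the window is 17–51 days after 19 October 1995 (when the record is requested), so 5 November 1995 through 9 December 1995; done 8 December 1995, which is between those dates.
Step 5: the window is 7–48 days after 8 December 1995 (when the opening brief is filed), so 15 December 1995 through 25 January 1996; done 17 December 1995 — within the window.
Step 6: the earliest permitted date is 38 days after 25 December 1995 (end of the 8-day waiting period, which began when the brief is served on the agency on 17 December 1995), i.e. 1 February 1996; done 10 February 1996, after the minimum wait.
Step 7: 25 days after 15 February 1996 (end of the 5-day comment period, which began when the reply brief is filed on 10 February 1996) is 11 March 1996; 23 February 1996 is within that limit.

Yes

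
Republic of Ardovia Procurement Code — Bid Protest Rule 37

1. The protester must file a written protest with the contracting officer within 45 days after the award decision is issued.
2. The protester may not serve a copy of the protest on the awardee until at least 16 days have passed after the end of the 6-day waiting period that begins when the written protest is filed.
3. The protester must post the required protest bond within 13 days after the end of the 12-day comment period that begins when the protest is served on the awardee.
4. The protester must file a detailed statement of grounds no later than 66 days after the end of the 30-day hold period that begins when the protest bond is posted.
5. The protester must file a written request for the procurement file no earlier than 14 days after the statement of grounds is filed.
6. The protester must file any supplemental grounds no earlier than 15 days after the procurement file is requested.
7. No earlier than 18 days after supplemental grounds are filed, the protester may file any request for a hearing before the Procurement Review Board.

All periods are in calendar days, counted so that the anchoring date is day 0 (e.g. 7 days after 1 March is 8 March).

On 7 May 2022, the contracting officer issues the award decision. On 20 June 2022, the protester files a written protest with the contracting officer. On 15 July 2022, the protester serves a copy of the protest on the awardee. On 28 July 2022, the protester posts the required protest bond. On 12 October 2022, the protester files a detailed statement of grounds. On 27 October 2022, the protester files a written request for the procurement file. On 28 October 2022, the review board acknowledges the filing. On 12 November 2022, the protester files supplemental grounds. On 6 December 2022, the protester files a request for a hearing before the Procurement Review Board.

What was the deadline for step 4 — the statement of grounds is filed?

1 November 2022

The protest bond is posted on 28 July 2022; the 30-day hold period therefore ends 27 August 2022, and step 4 runs from that date. 66 days after 27 August 2022 is 1 November 2022.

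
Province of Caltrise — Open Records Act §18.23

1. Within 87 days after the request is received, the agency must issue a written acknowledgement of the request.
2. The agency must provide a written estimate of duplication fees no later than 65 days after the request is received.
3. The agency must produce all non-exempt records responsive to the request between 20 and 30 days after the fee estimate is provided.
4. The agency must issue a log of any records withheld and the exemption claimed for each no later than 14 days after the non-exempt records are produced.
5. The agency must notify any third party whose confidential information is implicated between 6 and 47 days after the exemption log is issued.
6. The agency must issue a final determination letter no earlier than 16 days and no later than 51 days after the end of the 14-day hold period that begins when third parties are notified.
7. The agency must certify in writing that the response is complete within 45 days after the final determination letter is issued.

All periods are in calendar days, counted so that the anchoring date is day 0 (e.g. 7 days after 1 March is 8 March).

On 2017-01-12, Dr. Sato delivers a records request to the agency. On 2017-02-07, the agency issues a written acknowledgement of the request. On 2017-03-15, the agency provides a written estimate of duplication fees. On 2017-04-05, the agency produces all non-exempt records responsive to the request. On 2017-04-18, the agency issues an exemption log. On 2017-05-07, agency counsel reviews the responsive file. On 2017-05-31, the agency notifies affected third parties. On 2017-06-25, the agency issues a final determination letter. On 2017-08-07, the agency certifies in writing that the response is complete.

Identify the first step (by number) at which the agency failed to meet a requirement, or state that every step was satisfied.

(1) due by 2017-01-12 + 87 days = 2017-04-09; completed 2017-02-07, before the deadline.
(2) due by 2017-01-12 + 65 days = 2017-03-18; done 2017-03-15 — timely.
(3) the permitted window runs from 2017-03-15 + 20 = 2017-04-04 to 2017-03-15 + 30 = 2017-04-14; done 2017-04-05, which is between those dates.
(4) due by 2017-04-05 + 14 days = 2017-04-19; 2017-04-18 is within that limit.
(5) the permitted window runs from 2017-04-18 + 6 = 2017-04-24 to 2017-04-18 + 47 = 2017-06-04; 2017-05-31 falls inside that range.
(6) the permitted window runs from 2017-06-14 + 16 = 2017-06-30 to 2017-06-14 + 51 = 2017-08-04; done 2017-06-25 — 5 days before the window opened.
Later steps need not be reached.

Step 6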